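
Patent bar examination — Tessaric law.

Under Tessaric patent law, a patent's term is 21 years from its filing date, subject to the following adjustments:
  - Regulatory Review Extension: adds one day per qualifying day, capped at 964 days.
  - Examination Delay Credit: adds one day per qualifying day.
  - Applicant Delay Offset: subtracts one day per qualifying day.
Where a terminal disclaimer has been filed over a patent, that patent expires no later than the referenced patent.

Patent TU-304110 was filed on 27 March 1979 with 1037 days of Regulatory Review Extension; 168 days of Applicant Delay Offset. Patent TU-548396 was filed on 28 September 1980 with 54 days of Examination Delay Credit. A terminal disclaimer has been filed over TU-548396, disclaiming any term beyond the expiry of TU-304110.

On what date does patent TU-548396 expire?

2001-11-21

Natural term of TU-548396:
  Base: filing + 21 years → 28 September 2001.
  Examination Delay Credit: +54 days → 21 November 2001.
Expiry of referenced patent TU-304110:
  Base: filing + 21 years → 27 March 2000.
  Regulatory Review Extension: 1037 days claimed exceeds the 964-day cap, so +964 days → 16 November 2002.
  Applicant Delay Offset: −168 days → 1 June 2002.
Terminal disclaimer: TU-548396 expires on the earlier of 21 November 2001 and 1 June 2002.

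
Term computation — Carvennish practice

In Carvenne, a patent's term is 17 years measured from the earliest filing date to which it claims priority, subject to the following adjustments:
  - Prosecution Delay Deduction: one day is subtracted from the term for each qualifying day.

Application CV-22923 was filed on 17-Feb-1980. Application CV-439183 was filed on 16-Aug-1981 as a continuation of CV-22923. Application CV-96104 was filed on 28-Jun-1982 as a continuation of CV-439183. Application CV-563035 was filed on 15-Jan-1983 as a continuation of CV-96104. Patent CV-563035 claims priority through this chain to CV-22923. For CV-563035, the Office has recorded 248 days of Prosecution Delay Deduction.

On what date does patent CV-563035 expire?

1996-06-14

Earliest priority filing: 17 February 1980.
Base term: 17 February 1980 + 17 years → 17 February 1997.
Prosecution Delay Deduction: −248 days → 14 June 1996.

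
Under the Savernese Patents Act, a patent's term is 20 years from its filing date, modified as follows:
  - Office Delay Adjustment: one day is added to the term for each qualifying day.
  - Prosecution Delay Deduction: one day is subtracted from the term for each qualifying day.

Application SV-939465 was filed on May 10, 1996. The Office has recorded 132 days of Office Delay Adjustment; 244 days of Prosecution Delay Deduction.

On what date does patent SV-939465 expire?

Base term: filing date + 20 years → 10 May 2016.
Office Delay Adjustment: +132 days → 19 September 2016.
Prosecution Delay Deduction: −244 days → 19 January 2016.

January 19, 2016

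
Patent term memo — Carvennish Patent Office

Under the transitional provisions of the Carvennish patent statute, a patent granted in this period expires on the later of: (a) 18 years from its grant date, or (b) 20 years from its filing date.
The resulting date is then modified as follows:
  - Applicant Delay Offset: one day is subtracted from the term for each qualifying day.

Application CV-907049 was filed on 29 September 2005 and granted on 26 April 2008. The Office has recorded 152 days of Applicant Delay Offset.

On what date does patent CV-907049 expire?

2025-11-25

(a) grant + 18 years → 26 April 2026.
(b) filing + 20 years → 29 September 2025.
Later of the two: 26 April 2026.
Applicant Delay Offset: −152 days → 25 November 2025.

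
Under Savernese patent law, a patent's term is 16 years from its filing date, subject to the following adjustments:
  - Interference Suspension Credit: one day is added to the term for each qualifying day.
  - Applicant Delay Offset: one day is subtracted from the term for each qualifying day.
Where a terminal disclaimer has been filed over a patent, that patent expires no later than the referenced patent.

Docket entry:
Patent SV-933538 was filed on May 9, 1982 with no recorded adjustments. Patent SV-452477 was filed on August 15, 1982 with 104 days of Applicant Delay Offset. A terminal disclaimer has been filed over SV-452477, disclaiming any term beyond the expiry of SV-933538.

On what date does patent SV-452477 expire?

Natural term of SV-452477:
  Base: filing + 16 years → 15 August 1998.
  Applicant Delay Offset: −104 days → 3 May 1998.
Expiry of referenced patent SV-933538:
  Base: filing + 16 years → 9 May 1998.
Terminal disclaimer: SV-452477 expires on the earlier of 3 May 1998 and 9 May 1998.

May 3, 1998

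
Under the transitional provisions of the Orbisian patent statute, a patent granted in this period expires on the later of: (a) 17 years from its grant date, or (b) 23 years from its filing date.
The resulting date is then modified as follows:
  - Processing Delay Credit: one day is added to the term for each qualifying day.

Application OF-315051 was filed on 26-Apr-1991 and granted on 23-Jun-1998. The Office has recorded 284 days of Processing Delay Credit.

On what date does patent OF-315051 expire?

(a) grant + 17 years → 23 June 2015.
(b) filing + 23 years → 26 April 2014.
Later of the two: 23 June 2015.
Processing Delay Credit: +284 days → 2 April 2016.

April 2, 2016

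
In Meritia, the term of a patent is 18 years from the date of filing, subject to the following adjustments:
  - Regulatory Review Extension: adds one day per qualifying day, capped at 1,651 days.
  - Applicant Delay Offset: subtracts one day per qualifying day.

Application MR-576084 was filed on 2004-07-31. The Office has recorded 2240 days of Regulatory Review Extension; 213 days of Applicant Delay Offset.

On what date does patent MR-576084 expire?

July 8, 2026

Base term: filing date + 18 years → 31 July 2022.
Regulatory Review Extension: 2240 days claimed exceeds the 1651-day cap, so +1651 days → 6 February 2027.
Applicant Delay Offset: −213 days → 8 July 2026.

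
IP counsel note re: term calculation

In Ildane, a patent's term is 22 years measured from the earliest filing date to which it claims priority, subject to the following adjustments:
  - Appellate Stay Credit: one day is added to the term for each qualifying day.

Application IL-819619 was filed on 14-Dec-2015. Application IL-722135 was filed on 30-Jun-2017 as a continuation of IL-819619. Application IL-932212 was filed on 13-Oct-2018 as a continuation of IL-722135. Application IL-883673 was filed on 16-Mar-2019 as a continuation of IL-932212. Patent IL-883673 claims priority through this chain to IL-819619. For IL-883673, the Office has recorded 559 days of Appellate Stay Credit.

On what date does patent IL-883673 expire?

June 26, 2039

Earliest priority filing: 14 December 2015.
Base term: 14 December 2015 + 22 years → 14 December 2037.
Appellate Stay Credit: +559 days → 26 June 2039.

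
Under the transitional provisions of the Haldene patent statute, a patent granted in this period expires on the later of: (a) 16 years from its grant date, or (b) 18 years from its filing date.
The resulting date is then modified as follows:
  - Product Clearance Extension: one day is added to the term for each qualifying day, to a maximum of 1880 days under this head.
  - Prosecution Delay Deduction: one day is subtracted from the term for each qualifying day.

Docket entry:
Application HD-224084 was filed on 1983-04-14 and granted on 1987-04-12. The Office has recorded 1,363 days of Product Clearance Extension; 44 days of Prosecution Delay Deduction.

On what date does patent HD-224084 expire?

November 21, 2006

(a) grant + 16 years → 12 April 2003.
(b) filing + 18 years → 14 April 2001.
Later of the two: 12 April 2003.
Product Clearance Extension: 1363 days (within the 1880-day cap) → +1363 days → 4 January 2007.
Prosecution Delay Deduction: −44 days → 21 November 2006.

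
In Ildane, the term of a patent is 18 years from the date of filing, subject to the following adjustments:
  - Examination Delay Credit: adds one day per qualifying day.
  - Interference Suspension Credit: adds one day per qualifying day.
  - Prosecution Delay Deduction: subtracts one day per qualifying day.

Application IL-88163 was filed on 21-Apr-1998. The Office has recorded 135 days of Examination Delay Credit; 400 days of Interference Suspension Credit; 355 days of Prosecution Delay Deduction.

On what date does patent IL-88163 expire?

Base term: filing date + 18 years → 21 April 2016.
Examination Delay Credit: +135 days → 3 September 2016.
Interference Suspension Credit: +400 days → 8 October 2017.
Prosecution Delay Deduction: −355 days → 18 October 2016.

2016-10-18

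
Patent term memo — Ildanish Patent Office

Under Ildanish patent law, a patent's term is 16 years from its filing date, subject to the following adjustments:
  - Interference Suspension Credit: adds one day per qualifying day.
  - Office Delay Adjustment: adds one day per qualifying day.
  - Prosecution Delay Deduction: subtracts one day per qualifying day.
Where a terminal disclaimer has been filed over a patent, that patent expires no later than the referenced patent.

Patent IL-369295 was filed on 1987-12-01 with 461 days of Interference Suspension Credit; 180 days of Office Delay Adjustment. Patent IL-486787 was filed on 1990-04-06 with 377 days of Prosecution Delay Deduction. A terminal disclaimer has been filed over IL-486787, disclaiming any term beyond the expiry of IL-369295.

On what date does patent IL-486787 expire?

Natural term of IL-486787:
  Base: filing + 16 years → 6 April 2006.
  Prosecution Delay Deduction: −377 days → 25 March 2005.
Expiry of referenced patent IL-369295:
  Base: filing + 16 years → 1 December 2003.
  Interference Suspension Credit: +461 days → 6 March 2005.
  Office Delay Adjustment: +180 days → 2 September 2005.
Terminal disclaimer: IL-486787 expires on the earlier of 25 March 2005 and 2 September 2005.

March 25, 2005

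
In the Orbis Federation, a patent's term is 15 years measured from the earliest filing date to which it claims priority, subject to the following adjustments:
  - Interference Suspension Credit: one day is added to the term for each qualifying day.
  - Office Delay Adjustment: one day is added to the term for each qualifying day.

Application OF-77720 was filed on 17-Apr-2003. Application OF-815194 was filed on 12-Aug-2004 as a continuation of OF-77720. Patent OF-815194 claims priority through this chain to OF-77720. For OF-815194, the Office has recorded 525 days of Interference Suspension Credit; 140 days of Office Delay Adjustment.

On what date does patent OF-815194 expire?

Earliest priority filing: 17 April 2003.
Base term: 17 April 2003 + 15 years → 17 April 2018.
Interference Suspension Credit: +525 days → 24 September 2019.
Office Delay Adjustment: +140 days → 11 February 2020.

February 11, 2020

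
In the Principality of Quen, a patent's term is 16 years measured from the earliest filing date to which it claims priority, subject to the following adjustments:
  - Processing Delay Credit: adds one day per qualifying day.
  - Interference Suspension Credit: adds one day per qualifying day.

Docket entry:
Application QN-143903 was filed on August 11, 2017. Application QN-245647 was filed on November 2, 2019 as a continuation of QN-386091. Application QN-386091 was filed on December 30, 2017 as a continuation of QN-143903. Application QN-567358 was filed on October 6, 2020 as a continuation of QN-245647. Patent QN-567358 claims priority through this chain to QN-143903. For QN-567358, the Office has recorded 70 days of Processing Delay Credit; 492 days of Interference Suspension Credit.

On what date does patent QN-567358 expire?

Earliest priority filing: 11 August 2017.
Base term: 11 August 2017 + 16 years → 11 August 2033.
Processing Delay Credit: +70 days → 20 October 2033.
Interference Suspension Credit: +492 days → 24 February 2035.

2035-02-24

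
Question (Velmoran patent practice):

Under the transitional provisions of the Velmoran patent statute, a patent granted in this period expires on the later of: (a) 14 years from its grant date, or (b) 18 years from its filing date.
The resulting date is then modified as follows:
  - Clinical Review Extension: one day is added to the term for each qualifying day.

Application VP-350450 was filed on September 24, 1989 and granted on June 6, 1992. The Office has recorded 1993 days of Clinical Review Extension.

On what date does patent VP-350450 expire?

2013-03-09

(a) grant + 14 years → 6 June 2006.
(b) filing + 18 years → 24 September 2007.
Later of the two: 24 September 2007.
Clinical Review Extension: +1993 days → 9 March 2013.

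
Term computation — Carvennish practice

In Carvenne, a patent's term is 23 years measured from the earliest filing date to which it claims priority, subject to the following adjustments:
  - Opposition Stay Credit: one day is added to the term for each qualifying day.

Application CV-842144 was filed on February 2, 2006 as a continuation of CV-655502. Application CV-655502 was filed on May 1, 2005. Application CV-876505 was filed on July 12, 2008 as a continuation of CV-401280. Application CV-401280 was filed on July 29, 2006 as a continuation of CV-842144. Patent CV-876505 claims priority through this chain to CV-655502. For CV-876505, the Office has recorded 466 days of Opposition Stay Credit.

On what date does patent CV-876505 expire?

Earliest priority filing: 1 May 2005.
Base term: 1 May 2005 + 23 years → 1 May 2028.
Opposition Stay Credit: +466 days → 10 August 2029.

August 10, 2029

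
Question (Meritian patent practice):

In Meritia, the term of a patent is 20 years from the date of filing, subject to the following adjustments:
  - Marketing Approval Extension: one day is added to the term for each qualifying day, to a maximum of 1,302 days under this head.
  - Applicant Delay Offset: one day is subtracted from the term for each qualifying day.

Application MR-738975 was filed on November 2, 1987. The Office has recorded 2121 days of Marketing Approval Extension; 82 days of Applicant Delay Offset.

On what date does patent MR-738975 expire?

March 6, 2011

Base term: filing date + 20 years → 2 November 2007.
Marketing Approval Extension: 2121 days claimed exceeds the 1302-day cap, so +1302 days → 27 May 2011.
Applicant Delay Offset: −82 days → 6 March 2011.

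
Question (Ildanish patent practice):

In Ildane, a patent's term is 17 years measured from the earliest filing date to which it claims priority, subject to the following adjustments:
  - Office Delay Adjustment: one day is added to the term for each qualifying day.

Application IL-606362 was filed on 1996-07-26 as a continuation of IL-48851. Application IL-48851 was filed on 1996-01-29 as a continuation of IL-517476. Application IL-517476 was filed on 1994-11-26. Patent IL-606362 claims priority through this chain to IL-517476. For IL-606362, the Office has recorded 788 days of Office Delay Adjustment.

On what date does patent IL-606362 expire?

Earliest priority filing: 26 November 1994.
Base term: 26 November 1994 + 17 years → 26 November 2011.
Office Delay Adjustment: +788 days → 22 January 2014.

2014-01-22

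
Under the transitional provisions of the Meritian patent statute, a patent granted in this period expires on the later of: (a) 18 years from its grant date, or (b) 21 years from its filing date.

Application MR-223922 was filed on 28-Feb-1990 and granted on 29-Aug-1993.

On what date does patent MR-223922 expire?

August 29, 2011

(a) grant + 18 years → 29 August 2011.
(b) filing + 21 years → 28 February 2011.
Later of the two: 29 August 2011.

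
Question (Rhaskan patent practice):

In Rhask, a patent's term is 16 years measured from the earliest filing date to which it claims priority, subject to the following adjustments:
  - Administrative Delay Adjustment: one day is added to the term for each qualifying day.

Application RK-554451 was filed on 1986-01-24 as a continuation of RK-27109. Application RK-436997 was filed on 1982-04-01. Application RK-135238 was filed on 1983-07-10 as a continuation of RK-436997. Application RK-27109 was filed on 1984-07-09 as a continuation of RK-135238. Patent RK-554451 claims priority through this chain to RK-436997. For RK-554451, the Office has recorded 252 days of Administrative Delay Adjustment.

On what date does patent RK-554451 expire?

Earliest priority filing: 1 April 1982.
Base term: 1 April 1982 + 16 years → 1 April 1998.
Administrative Delay Adjustment: +252 days → 9 December 1998.

December 9, 1998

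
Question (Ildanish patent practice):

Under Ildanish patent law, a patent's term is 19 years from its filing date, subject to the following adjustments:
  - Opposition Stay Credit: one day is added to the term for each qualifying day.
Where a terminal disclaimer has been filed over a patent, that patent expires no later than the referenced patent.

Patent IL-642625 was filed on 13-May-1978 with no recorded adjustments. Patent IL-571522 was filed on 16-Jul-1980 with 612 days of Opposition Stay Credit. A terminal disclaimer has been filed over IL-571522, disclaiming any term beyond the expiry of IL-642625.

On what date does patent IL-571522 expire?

May 13, 1997

Natural term of IL-571522:
  Base: filing + 19 years → 16 July 1999.
  Opposition Stay Credit: +612 days → 19 March 2001.
Expiry of referenced patent IL-642625:
  Base: filing + 19 years → 13 May 1997.
Terminal disclaimer: IL-571522 expires on the earlier of 19 March 2001 and 13 May 1997.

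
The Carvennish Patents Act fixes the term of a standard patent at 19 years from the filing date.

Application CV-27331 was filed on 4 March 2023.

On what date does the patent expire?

Filing date + 19 years → 4 March 2042.

March 4, 2042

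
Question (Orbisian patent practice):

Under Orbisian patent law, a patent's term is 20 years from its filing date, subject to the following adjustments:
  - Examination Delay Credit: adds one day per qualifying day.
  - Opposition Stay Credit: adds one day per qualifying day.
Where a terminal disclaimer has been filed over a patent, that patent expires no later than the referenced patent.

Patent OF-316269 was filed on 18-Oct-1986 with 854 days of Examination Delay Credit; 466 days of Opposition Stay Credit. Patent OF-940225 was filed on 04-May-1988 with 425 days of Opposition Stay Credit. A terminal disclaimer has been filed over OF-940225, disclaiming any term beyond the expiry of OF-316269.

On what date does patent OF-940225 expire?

Natural term of OF-940225:
  Base: filing + 20 years → 4 May 2008.
  Opposition Stay Credit: +425 days → 3 July 2009.
Expiry of referenced patent OF-316269:
  Base: filing + 20 years → 18 October 2006.
  Examination Delay Credit: +854 days → 18 February 2009.
  Opposition Stay Credit: +466 days → 30 May 2010.
Terminal disclaimer: OF-940225 expires on the earlier of 3 July 2009 and 30 May 2010.

2009-07-03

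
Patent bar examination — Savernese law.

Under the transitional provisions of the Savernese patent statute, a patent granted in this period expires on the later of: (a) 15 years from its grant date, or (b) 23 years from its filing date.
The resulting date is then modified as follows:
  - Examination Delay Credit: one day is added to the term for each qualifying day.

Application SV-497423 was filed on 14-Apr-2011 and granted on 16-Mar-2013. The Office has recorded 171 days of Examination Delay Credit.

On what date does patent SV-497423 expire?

(a) grant + 15 years → 16 March 2028.
(b) filing + 23 years → 14 April 2034.
Later of the two: 14 April 2034.
Examination Delay Credit: +171 days → 2 October 2034.

October 2, 2034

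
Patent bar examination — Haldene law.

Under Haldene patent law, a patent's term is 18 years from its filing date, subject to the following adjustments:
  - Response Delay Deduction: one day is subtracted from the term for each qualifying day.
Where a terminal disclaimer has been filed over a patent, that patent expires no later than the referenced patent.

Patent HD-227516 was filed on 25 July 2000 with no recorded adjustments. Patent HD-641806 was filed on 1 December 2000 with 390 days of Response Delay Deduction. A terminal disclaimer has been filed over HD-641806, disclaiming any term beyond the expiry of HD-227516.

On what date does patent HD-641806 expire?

Natural term of HD-641806:
  Base: filing + 18 years → 1 December 2018.
  Response Delay Deduction: −390 days → 6 November 2017.
Expiry of referenced patent HD-227516:
  Base: filing + 18 years → 25 July 2018.
Terminal disclaimer: HD-641806 expires on the earlier of 6 November 2017 and 25 July 2018.

2017-11-06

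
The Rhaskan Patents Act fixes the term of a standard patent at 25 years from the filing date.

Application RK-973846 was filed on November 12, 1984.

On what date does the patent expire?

Filing date + 25 years → 12 November 2009.

November 12, 2009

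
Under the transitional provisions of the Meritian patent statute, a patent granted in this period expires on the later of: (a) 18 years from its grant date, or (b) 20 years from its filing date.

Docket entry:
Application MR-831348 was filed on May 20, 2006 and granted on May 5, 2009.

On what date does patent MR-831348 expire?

(a) grant + 18 years → 5 May 2027.
(b) filing + 20 years → 20 May 2026.
Later of the two: 5 May 2027.

2027-05-05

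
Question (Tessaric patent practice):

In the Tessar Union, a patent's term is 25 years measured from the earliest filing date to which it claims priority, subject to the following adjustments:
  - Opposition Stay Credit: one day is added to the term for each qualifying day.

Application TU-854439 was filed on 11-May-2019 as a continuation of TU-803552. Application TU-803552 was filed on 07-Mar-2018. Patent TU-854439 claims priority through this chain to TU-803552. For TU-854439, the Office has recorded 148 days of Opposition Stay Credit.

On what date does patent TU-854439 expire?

August 2, 2043

Earliest priority filing: 7 March 2018.
Base term: 7 March 2018 + 25 years → 7 March 2043.
Opposition Stay Credit: +148 days → 2 August 2043.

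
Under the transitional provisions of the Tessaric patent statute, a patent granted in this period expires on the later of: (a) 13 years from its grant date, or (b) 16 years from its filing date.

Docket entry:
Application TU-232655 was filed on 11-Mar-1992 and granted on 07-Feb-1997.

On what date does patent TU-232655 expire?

(a) grant + 13 years → 7 February 2010.
(b) filing + 16 years → 11 March 2008.
Later of the two: 7 February 2010.

2010-02-07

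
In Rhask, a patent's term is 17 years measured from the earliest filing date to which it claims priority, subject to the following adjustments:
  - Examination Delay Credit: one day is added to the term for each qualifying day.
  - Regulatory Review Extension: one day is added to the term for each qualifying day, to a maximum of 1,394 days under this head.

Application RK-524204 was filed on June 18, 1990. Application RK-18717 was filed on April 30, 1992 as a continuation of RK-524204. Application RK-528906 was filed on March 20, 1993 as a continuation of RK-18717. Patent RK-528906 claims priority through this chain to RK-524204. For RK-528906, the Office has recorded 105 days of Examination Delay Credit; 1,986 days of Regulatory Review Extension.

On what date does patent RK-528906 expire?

2011-07-26

Earliest priority filing: 18 June 1990.
Base term: 18 June 1990 + 17 years → 18 June 2007.
Examination Delay Credit: +105 days → 1 October 2007.
Regulatory Review Extension: 1986 days claimed exceeds the 1394-day cap, so +1394 days → 26 July 2011.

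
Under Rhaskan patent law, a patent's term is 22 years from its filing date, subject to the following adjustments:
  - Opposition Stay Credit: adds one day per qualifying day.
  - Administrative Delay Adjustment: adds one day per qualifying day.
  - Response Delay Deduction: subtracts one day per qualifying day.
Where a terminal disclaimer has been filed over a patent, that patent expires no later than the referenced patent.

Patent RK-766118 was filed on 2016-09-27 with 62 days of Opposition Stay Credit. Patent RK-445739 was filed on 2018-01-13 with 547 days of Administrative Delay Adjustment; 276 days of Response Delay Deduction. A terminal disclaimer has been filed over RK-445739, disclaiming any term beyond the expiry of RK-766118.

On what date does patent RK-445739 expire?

November 28, 2038

Natural term of RK-445739:
  Base: filing + 22 years → 13 January 2040.
  Administrative Delay Adjustment: +547 days → 13 July 2041.
  Response Delay Deduction: −276 days → 10 October 2040.
Expiry of referenced patent RK-766118:
  Base: filing + 22 years → 27 September 2038.
  Opposition Stay Credit: +62 days → 28 November 2038.
Terminal disclaimer: RK-445739 expires on the earlier of 10 October 2040 and 28 November 2038.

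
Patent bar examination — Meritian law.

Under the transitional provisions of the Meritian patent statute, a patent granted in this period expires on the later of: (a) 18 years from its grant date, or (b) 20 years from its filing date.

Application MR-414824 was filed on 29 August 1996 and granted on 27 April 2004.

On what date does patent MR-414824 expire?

(a) grant + 18 years → 27 April 2022.
(b) filing + 20 years → 29 August 2016.
Later of the two: 27 April 2022.

April 27, 2022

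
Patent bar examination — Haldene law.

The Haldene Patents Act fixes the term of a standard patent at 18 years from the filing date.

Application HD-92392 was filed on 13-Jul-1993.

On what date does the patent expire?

2011-07-13

Filing date + 18 years → 13 July 2011.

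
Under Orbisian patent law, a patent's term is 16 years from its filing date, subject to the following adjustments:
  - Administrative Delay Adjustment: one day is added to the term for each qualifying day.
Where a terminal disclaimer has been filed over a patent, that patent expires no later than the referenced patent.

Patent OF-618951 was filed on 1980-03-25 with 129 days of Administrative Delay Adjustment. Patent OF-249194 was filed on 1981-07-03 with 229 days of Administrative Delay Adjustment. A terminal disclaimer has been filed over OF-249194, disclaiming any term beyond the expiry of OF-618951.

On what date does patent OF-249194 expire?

Natural term of OF-249194:
  Base: filing + 16 years → 3 July 1997.
  Administrative Delay Adjustment: +229 days → 17 February 1998.
Expiry of referenced patent OF-618951:
  Base: filing + 16 years → 25 March 1996.
  Administrative Delay Adjustment: +129 days → 1 August 1996.
Terminal disclaimer: OF-249194 expires on the earlier of 17 February 1998 and 1 August 1996.

August 1, 1996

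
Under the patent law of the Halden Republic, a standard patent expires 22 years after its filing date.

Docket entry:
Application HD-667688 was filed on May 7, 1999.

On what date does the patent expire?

2021-05-07

Filing date + 22 years → 7 May 2021.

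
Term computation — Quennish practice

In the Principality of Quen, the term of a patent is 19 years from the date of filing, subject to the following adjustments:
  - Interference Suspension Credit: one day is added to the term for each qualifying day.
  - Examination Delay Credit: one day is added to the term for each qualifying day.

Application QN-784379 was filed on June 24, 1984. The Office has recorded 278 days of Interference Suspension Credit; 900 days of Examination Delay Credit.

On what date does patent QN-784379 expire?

Base term: filing date + 19 years → 24 June 2003.
Interference Suspension Credit: +278 days → 28 March 2004.
Examination Delay Credit: +900 days → 14 September 2006.

2006-09-14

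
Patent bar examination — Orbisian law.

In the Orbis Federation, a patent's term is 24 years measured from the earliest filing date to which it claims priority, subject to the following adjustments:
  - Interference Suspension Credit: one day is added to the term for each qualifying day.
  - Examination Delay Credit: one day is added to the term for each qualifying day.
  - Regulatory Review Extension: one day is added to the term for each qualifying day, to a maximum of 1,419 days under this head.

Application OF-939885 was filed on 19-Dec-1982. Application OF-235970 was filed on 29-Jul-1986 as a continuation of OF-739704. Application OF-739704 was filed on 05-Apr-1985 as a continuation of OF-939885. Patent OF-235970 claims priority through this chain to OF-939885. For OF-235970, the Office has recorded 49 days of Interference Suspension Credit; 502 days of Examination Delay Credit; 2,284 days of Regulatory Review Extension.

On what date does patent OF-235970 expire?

Earliest priority filing: 19 December 1982.
Base term: 19 December 1982 + 24 years → 19 December 2006.
Interference Suspension Credit: +49 days → 6 February 2007.
Examination Delay Credit: +502 days → 22 June 2008.
Regulatory Review Extension: 2284 days claimed exceeds the 1419-day cap, so +1419 days → 11 May 2012.

2012-05-11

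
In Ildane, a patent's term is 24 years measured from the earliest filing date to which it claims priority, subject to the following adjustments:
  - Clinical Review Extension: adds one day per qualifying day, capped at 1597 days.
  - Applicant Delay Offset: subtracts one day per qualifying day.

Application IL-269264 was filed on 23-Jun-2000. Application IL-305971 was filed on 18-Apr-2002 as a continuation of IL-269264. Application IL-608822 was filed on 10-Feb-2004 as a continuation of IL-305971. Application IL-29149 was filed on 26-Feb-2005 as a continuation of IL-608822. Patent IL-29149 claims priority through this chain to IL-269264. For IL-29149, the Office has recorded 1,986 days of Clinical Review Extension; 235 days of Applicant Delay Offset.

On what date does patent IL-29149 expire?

Earliest priority filing: 23 June 2000.
Base term: 23 June 2000 + 24 years → 23 June 2024.
Clinical Review Extension: 1986 days claimed exceeds the 1597-day cap, so +1597 days → 6 November 2028.
Applicant Delay Offset: −235 days → 16 March 2028.

2028-03-16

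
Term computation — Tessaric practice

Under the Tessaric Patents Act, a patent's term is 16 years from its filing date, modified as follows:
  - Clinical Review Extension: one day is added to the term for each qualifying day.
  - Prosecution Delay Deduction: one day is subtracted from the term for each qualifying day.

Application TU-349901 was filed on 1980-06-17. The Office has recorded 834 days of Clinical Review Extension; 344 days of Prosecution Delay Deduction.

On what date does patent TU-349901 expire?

1997-10-20

Base term: filing date + 16 years → 17 June 1996.
Clinical Review Extension: +834 days → 29 September 1998.
Prosecution Delay Deduction: −344 days → 20 October 1997.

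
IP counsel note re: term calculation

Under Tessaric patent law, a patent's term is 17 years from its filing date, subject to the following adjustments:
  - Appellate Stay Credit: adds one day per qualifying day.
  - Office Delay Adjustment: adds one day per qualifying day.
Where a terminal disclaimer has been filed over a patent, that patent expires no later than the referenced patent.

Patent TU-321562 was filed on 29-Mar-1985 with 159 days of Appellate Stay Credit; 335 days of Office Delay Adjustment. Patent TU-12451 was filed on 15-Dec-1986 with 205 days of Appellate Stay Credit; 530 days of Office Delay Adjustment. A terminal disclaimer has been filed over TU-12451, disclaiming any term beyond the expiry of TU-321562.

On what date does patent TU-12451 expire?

Natural term of TU-12451:
  Base: filing + 17 years → 15 December 2003.
  Appellate Stay Credit: +205 days → 7 July 2004.
  Office Delay Adjustment: +530 days → 19 December 2005.
Expiry of referenced patent TU-321562:
  Base: filing + 17 years → 29 March 2002.
  Appellate Stay Credit: +159 days → 4 September 2002.
  Office Delay Adjustment: +335 days → 5 August 2003.
Terminal disclaimer: TU-12451 expires on the earlier of 19 December 2005 and 5 August 2003.

2003-08-05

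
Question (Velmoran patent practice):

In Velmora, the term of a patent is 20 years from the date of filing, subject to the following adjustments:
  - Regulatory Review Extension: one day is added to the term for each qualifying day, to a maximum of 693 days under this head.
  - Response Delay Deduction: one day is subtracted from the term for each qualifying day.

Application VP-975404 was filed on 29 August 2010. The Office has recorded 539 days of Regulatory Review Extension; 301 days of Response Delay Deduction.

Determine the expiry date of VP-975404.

April 24, 2031

Base term: filing date + 20 years → 29 August 2030.
Regulatory Review Extension: 539 days (within the 693-day cap) → +539 days → 19 February 2032.
Response Delay Deduction: −301 days → 24 April 2031.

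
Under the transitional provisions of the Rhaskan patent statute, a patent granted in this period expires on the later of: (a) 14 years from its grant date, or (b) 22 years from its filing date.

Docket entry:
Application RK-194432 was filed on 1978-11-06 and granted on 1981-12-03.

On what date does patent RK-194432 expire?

(a) grant + 14 years → 3 December 1995.
(b) filing + 22 years → 6 November 2000.
Later of the two: 6 November 2000.

November 6, 2000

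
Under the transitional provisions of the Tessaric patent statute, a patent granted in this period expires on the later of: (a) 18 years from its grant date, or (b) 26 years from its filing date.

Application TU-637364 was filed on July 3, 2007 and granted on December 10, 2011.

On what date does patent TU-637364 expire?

2033-07-03

(a) grant + 18 years → 10 December 2029.
(b) filing + 26 years → 3 July 2033.
Later of the two: 3 July 2033.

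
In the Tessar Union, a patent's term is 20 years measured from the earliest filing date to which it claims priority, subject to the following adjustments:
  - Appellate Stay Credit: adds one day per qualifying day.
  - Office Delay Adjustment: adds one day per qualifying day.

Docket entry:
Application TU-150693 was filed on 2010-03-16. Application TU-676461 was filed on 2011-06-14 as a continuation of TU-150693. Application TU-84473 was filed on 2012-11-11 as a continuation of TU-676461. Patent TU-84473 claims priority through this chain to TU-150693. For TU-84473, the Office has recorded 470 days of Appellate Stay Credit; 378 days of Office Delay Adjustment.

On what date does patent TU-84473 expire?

Earliest priority filing: 16 March 2010.
Base term: 16 March 2010 + 20 years → 16 March 2030.
Appellate Stay Credit: +470 days → 29 June 2031.
Office Delay Adjustment: +378 days → 11 July 2032.

July 11, 2032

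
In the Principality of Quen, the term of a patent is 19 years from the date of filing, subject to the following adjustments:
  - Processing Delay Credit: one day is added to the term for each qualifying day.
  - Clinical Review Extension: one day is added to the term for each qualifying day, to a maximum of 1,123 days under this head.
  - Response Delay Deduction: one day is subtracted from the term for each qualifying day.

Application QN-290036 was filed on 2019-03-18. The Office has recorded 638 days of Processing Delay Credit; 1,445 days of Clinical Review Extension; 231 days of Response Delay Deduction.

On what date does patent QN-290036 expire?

2042-05-26

Base term: filing date + 19 years → 18 March 2038.
Processing Delay Credit: +638 days → 16 December 2039.
Clinical Review Extension: 1445 days claimed exceeds the 1123-day cap, so +1123 days → 12 January 2043.
Response Delay Deduction: −231 days → 26 May 2042.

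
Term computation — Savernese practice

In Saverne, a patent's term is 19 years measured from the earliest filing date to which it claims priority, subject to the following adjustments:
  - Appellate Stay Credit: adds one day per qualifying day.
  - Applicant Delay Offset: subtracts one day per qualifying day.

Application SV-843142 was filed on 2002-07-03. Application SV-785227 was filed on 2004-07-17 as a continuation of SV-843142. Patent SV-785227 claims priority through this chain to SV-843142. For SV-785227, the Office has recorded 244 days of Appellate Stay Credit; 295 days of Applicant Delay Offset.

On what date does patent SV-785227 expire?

Earliest priority filing: 3 July 2002.
Base term: 3 July 2002 + 19 years → 3 July 2021.
Appellate Stay Credit: +244 days → 4 March 2022.
Applicant Delay Offset: −295 days → 13 May 2021.

2021-05-13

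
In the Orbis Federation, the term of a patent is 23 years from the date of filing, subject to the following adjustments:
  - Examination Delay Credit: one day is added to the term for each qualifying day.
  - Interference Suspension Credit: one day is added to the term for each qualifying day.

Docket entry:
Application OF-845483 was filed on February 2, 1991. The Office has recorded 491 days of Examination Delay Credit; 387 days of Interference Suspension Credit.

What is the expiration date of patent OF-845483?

Base term: filing date + 23 years → 2 February 2014.
Examination Delay Credit: +491 days → 8 June 2015.
Interference Suspension Credit: +387 days → 29 June 2016.

June 29, 2016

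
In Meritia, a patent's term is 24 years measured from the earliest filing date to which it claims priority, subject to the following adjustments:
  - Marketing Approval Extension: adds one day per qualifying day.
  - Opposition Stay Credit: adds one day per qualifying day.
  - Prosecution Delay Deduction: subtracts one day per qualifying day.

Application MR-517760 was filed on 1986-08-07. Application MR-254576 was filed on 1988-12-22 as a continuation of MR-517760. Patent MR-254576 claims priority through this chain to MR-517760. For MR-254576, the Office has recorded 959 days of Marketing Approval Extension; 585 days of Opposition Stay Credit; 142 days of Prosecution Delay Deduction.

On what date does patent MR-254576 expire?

2014-06-09

Earliest priority filing: 7 August 1986.
Base term: 7 August 1986 + 24 years → 7 August 2010.
Marketing Approval Extension: +959 days → 23 March 2013.
Opposition Stay Credit: +585 days → 29 October 2014.
Prosecution Delay Deduction: −142 days → 9 June 2014.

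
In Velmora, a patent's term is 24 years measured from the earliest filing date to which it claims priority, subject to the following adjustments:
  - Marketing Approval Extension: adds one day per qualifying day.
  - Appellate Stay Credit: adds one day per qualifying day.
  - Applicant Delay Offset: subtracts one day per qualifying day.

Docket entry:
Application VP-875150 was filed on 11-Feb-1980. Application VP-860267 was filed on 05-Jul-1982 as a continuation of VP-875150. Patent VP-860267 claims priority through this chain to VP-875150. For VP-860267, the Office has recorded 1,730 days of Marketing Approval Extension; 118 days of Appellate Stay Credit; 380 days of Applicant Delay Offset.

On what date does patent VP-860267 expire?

Earliest priority filing: 11 February 1980.
Base term: 11 February 1980 + 24 years → 11 February 2004.
Marketing Approval Extension: +1730 days → 6 November 2008.
Appellate Stay Credit: +118 days → 4 March 2009.
Applicant Delay Offset: −380 days → 18 February 2008.

February 18, 2008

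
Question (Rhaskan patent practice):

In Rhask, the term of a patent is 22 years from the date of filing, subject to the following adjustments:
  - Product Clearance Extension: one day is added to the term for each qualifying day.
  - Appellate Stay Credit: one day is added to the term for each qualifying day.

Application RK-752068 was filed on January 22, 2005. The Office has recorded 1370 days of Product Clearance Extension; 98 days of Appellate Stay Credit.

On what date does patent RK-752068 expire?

January 29, 2031

Base term: filing date + 22 years → 22 January 2027.
Product Clearance Extension: +1370 days → 23 October 2030.
Appellate Stay Credit: +98 days → 29 January 2031.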